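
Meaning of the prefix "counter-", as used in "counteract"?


Prefix: counter-
Example: counteract (counter- + act)
Meaning = against / opposite


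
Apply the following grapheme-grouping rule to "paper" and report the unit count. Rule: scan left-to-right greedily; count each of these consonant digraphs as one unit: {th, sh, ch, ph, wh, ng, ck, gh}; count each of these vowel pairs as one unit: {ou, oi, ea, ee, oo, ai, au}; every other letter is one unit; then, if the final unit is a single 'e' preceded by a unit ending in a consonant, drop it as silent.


Word: "paper" (5 letters)
Left-to-right scan:
  [1] 'p' (letter)
  [2] 'a' (letter)
  [3] 'p' (letter)
  [4] 'e' (letter)
  [5] 'r' (letter)
Units from scan: 5
Sound units = 5 units


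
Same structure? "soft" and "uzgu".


Pattern of "soft": [0, 1, 2, 3]
Pattern of "uzgu": [0, 1, 2, 0]
Patterns do not match
Same pattern = No


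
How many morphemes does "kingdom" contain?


Word: "kingdom"
Morphemes: king | -dom
Each morpheme carries meaning
= 2 morphemes


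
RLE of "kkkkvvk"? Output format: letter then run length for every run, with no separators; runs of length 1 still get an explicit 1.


String: "kkkkvvk"
Scanning for consecutive runs:
  'k' x 4
  'v' x 2
  'k' x 1
RLE = "k4v2k1"


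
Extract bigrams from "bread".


Word: "bread" (length 5)
Number of bigrams = 5 - 2 + 1 = 4
  Position 0: "br"
  Position 1: "re"
  Position 2: "ea"
  Position 3: "ad"
Bigrams = "br", "re", "ea", "ad"


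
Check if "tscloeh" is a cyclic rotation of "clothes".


Word: "clothes", Candidate: "tscloeh"
Method: check if candidate is substring of word+word
"clothesclothes" contains "tscloeh"? No
Is rotation = No


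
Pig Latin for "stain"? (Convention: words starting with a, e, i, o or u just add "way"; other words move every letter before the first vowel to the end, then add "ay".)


Word: "stain"
Starts with consonant(s) → move to end, add 'ay'
Consonant cluster: "st"
Pig Latin = "ainstay"


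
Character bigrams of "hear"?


Word: "hear" (length 4)
Number of bigrams = 4 - 2 + 1 = 3
  Position 0: "he"
  Position 1: "ea"
  Position 2: "ar"
Bigrams = "he", "ea", "ar"


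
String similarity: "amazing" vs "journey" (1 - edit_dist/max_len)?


Word 1: "amazing" (length 7)
Word 2: "journey" (length 7)
One optimal edit sequence:
  1. substitute 'a' -> 'j'  (+1)
  2. substitute 'm' -> 'o'  (+1)
  3. substitute 'a' -> 'u'  (+1)
  4. substitute 'z' -> 'r'  (+1)
  5. substitute 'i' -> 'n'  (+1)
  6. substitute 'n' -> 'e'  (+1)
  7. substitute 'g' -> 'y'  (+1)
Edit distance = 7
Max length = max(7, 7) = 7
Similarity = 1 - 7/7
= 0.0000


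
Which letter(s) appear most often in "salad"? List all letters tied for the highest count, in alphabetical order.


Word: "salad"
Letter counts:
  'a': 2
  'd': 1
  'l': 1
  's': 1
Maximum count = 2
Most frequent = 'a' (2 times each)


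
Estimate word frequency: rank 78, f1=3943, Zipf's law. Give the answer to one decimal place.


Zipf's law: f(r) = f(1) / r
f(1) = 3943
f(78) = 3943 / 78
= 50.6 occurrences


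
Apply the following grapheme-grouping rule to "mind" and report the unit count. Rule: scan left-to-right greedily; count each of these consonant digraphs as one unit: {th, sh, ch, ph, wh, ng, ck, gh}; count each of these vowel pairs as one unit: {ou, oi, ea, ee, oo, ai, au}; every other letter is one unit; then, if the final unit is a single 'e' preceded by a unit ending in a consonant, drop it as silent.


Word: "mind" (4 letters)
Left-to-right scan:
  1. 'm' (letter)
  2. 'i' (letter)
  3. 'n' (letter)
  4. 'd' (letter)
Units from scan: 4
Sound units = 4 units


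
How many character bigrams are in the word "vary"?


Word: "vary" (length 4)
Number of 2-grams = length - 2 + 1 = 4 - 2 + 1
= 3


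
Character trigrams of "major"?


Word: "major" (length 5)
Number of trigrams = 5 - 3 + 1 = 3
  Position 0: "maj"
  Position 1: "ajo"
  Position 2: "jor"
Trigrams = "maj", "ajo", "jor"


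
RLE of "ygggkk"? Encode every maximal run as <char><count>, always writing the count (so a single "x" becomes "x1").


String: "ygggkk"
Scanning for consecutive runs:
  'y' x 1
  'g' x 3
  'k' x 2
RLE = "y1g3k2"


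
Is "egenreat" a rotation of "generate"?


Word: "generate", Candidate: "egenreat"
Method: check if candidate is substring of word+word
"generategenerate" contains "egenreat"? No
Is rotation = No


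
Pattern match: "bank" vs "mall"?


Pattern of "bank": [0, 1, 2, 3]
Pattern of "mall": [0, 1, 2, 2]
Patterns do not match
Same pattern = No


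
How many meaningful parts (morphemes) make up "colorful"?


Word: "colorful"
Morphemes: color / -ful
Each morpheme carries meaning
= 2 morphemes


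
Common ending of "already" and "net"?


Word 1: "already"
Word 2: "net"
Comparing from end:
  Pos -1: 'y' != 't' (stop)
LCS = "" (length 0)


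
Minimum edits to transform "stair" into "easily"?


Word 1: "stair" (length 5)
Word 2: "easily" (length 6)
One optimal edit sequence (insert/delete/substitute each cost 1):
  1. substitute 's' -> 'e'  (+1)
  2. substitute 't' -> 'a'  (+1)
  3. substitute 'a' -> 's'  (+1)
  4. keep 'i'
  5. insert 'l'  (+1)
  6. substitute 'r' -> 'y'  (+1)
Total edit operations: 5
Edit distance = 5


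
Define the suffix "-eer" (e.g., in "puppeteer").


Suffix: -eer
As in: puppeteer -> puppet + -eer
Meaning = one who is concerned with


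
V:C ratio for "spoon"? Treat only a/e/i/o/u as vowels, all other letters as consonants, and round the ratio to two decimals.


Word: "spoon"
Vowels (a,e,i,o,u): 2
Consonants: 3
Ratio = 2/3
= 0.67


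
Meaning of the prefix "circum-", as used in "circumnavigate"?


Prefix: circum-
Example: circumnavigate (circum- + navigate)
Meaning = around


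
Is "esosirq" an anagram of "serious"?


Word 1: "serious" → sorted: eiorssu
Word 2: "esosirq" → sorted: eioqrss
Same letters? eiorssu != eioqrss
Anagram = No


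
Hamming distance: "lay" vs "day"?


Comparing character by character (same length = 3):
  Pos 0: 'l' vs 'd' !=
  Pos 1: 'a' vs 'a' =
  Pos 2: 'y' vs 'y' =
Hamming distance = 1


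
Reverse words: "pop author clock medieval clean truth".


Original: "pop author clock medieval clean truth"
Words (1..n): pop | author | clock | medieval | clean | truth
Reversed (n..1): truth | clean | medieval | clock | author | pop
Result = "truth clean medieval clock author pop"


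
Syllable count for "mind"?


Word: "mind"
Syllable breakdown: mind
Counting: 1 part
= 1 syllable


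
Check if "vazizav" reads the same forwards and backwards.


Word: "vazizav"
Reversed: "vazizav"
Forward == Backward? vazizav == vazizav
Palindrome = Yes


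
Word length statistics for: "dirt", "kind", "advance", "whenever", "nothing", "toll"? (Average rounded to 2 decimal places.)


Lengths: "dirt"=4, "kind"=4, "advance"=7, "whenever"=8, "nothing"=7, "toll"=4
Sum = 34, Count = 6
Average = 34/6 = 5.67
= avg=5.67, min=4, max=8


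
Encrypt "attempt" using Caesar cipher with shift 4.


Word: "attempt"
Shift: 4
Each letter → (letter + shift) mod 26:
  'a' (0) + 4 = 4 → 'e'
  't' (19) + 4 = 23 → 'x'
  't' (19) + 4 = 23 → 'x'
  'e' (4) + 4 = 8 → 'i'
  'm' (12) + 4 = 16 → 'q'
  'p' (15) + 4 = 19 → 't'
  't' (19) + 4 = 23 → 'x'
Result = "exxiqtx"


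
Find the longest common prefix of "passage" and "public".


Word 1: "passage"
Word 2: "public"
Comparing from start:
  Pos 0: 'p' == 'p'
  Pos 1: 'a' != 'u' (stop)
LCP = "p" (length 1)


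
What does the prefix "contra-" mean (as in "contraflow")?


Prefix: contra-
Example: contraflow (contra- + flow)
Meaning = against


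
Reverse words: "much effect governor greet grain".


Original: "much effect governor greet grain"
Words (1..n): much | effect | governor | greet | grain
Reversed (n..1): grain | greet | governor | effect | much
Result = "grain greet governor effect much"


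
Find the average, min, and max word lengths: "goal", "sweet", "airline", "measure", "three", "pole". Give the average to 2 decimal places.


Lengths: "goal"=4, "sweet"=5, "airline"=7, "measure"=7, "three"=5, "pole"=4
Sum = 32, Count = 6
Average = 32/6 = 5.33
= avg=5.33, min=4, max=7


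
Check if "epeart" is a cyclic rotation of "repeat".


Word: "repeat", Candidate: "epeart"
Method: check if candidate is substring of word+word
"repeatrepeat" contains "epeart"? No
Is rotation = No


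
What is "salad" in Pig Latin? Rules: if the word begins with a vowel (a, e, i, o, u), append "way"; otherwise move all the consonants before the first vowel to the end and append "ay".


Word: "salad"
Starts with consonant(s) → move to end, add 'ay'
Consonant cluster: "s"
Pig Latin = "aladsay"


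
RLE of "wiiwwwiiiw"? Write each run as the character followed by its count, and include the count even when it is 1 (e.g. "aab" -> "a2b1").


String: "wiiwwwiiiw"
Scanning for consecutive runs:
  'w' x 1
  'i' x 2
  'w' x 3
  'i' x 3
  'w' x 1
RLE = "w1i2w3i3w1"


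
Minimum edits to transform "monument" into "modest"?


Word 1: "monument" (length 8)
Word 2: "modest" (length 6)
One optimal edit sequence (insert/delete/substitute each cost 1):
  1. keep 'm'
  2. keep 'o'
  3. delete 'n'  (+1)
  4. delete 'u'  (+1)
  5. substitute 'm' -> 'd'  (+1)
  6. keep 'e'
  7. substitute 'n' -> 's'  (+1)
  8. keep 't'
Total edit operations: 4
Edit distance = 4


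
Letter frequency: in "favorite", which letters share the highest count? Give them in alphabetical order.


Word: "favorite"
Letter counts:
  'a': 1
  'e': 1
  'f': 1
  'i': 1
  'o': 1
  'r': 1
  't': 1
  'v': 1
Maximum count = 1
Most frequent = 'a', 'e', 'f', 'i', 'o', 'r', 't', 'v' (1 time each)


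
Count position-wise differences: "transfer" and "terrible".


Comparing character by character (same length = 8):
  Pos 0: 't' vs 't' =
  Pos 1: 'r' vs 'e' !=
  Pos 2: 'a' vs 'r' !=
  Pos 3: 'n' vs 'r' !=
  Pos 4: 's' vs 'i' !=
  Pos 5: 'f' vs 'b' !=
  Pos 6: 'e' vs 'l' !=
  Pos 7: 'r' vs 'e' !=
Hamming distance = 7


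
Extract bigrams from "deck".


Word: "deck" (length 4)
Number of bigrams = 4 - 2 + 1 = 3
  Position 0: "de"
  Position 1: "ec"
  Position 2: "ck"
Bigrams = "de", "ec", "ck"


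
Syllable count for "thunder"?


Word: "thunder"
Syllable breakdown: thun-der
Counting: 2 parts
= 2 syllables


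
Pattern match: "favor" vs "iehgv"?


Pattern of "favor": [0, 1, 2, 3, 4]
Pattern of "iehgv": [0, 1, 2, 3, 4]
Patterns match
Same pattern = Yes


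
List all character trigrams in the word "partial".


Word: "partial" (length 7)
Number of trigrams = 7 - 3 + 1 = 5
  Position 0: "par"
  Position 1: "art"
  Position 2: "rti"
  Position 3: "tia"
  Position 4: "ial"
Trigrams = "par", "art", "rti", "tia", "ial"


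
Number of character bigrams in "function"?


Word: "function" (length 8)
Number of 2-grams = length - 2 + 1 = 8 - 2 + 1
= 7


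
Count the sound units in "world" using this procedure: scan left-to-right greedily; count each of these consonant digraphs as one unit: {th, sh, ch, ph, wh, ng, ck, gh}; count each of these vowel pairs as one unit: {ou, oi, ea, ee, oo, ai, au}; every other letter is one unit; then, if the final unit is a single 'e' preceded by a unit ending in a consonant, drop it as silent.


Word: "world" (5 letters)
Left-to-right scan:
  1. 'w' (letter)
  2. 'o' (letter)
  3. 'r' (letter)
  4. 'l' (letter)
  5. 'd' (letter)
Units from scan: 5
Sound units = 5 units


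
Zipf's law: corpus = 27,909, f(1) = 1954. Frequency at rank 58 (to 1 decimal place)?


Zipf's law: f(r) = f(1) / r
f(1) = 1954
f(58) = 1954 / 58
= 33.7 occurrences


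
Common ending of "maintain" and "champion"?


Word 1: "maintain"
Word 2: "champion"
Comparing from end:
  Pos -1: 'n' == 'n'
  Pos -2: 'i' != 'o' (stop)
LCS = "n" (length 1)


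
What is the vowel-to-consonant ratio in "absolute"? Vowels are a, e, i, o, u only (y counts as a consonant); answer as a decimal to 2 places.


Word: "absolute"
Vowels (a,e,i,o,u): 4
Consonants: 4
Ratio = 4/4
= 1.00


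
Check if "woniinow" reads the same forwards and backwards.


Word: "woniinow"
Reversed: "woniinow"
Forward == Backward? woniinow == woniinow
Palindrome = Yes


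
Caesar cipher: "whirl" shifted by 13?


Word: "whirl"
Shift: 13
Each letter → (letter + shift) mod 26:
  'w' (22) + 13 = 9 → 'j'
  'h' (7) + 13 = 20 → 'u'
  'i' (8) + 13 = 21 → 'v'
  'r' (17) + 13 = 4 → 'e'
  'l' (11) + 13 = 24 → 'y'
Result = "juvey"


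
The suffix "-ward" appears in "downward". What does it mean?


Suffix: -ward
Example: downward = down + -ward
Meaning = in the direction of


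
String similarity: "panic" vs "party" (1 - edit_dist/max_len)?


Word 1: "panic" (length 5)
Word 2: "party" (length 5)
One optimal edit sequence:
  1. keep 'p'
  2. keep 'a'
  3. substitute 'n' -> 'r'  (+1)
  4. substitute 'i' -> 't'  (+1)
  5. substitute 'c' -> 'y'  (+1)
Edit distance = 3
Max length = max(5, 5) = 5
Similarity = 1 - 3/5
= 0.4000


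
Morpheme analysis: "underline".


Word: "underline"
Morphemes: under- + line
Each morpheme carries meaning
= 2 morphemes


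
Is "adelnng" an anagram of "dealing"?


Word 1: "dealing" → sorted: adegiln
Word 2: "adelnng" → sorted: adeglnn
Same letters? adegiln != adeglnn
Anagram = No


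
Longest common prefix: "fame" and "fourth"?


Word 1: "fame"
Word 2: "fourth"
Comparing from start:
  Pos 0: 'f' == 'f'
  Pos 1: 'a' != 'o' (stop)
LCP = "f" (length 1)


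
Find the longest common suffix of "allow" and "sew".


Word 1: "allow"
Word 2: "sew"
Comparing from end:
  Pos -1: 'w' == 'w'
  Pos -2: 'o' != 'e' (stop)
LCS = "w" (length 1)


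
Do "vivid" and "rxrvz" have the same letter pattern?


Pattern of "vivid": [0, 1, 0, 1, 2]
Pattern of "rxrvz": [0, 1, 0, 2, 3]
Patterns do not match
Same pattern = No


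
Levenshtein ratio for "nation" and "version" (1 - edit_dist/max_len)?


Word 1: "nation" (length 6)
Word 2: "version" (length 7)
One optimal edit sequence:
  1. insert 'v'  (+1)
  2. substitute 'n' -> 'e'  (+1)
  3. substitute 'a' -> 'r'  (+1)
  4. substitute 't' -> 's'  (+1)
  5. keep 'i'
  6. keep 'o'
  7. keep 'n'
Edit distance = 4
Max length = max(6, 7) = 7
Similarity = 1 - 4/7
= 0.4286


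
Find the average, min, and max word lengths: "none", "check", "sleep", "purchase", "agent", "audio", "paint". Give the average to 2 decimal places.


Lengths: "none"=4, "check"=5, "sleep"=5, "purchase"=8, "agent"=5, "audio"=5, "paint"=5
Sum = 37, Count = 7
Average = 37/7 = 5.29
= avg=5.29, min=4, max=8


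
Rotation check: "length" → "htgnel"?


Word: "length", Candidate: "htgnel"
Method: check if candidate is substring of word+word
"lengthlength" contains "htgnel"? No
Is rotation = No


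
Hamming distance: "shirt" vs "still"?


Comparing character by character (same length = 5):
  Pos 0: 's' vs 's' =
  Pos 1: 'h' vs 't' !=
  Pos 2: 'i' vs 'i' =
  Pos 3: 'r' vs 'l' !=
  Pos 4: 't' vs 'l' !=
Hamming distance = 3


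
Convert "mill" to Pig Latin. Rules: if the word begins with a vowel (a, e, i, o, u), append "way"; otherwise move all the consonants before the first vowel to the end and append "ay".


Word: "mill"
Starts with consonant(s) → move to end, add 'ay'
Consonant cluster: "m"
Pig Latin = "illmay"


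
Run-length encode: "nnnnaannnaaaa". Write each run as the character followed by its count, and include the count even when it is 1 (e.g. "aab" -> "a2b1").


String: "nnnnaannnaaaa"
Scanning for consecutive runs:
  'n' x 4
  'a' x 2
  'n' x 3
  'a' x 4
RLE = "n4a2n3a4"


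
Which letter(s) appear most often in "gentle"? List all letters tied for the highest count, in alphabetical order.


Word: "gentle"
Letter counts:
  'e': 2
  'g': 1
  'l': 1
  'n': 1
  't': 1
Maximum count = 2
Most frequent = 'e' (2 times each)


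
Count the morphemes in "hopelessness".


Word: "hopelessness"
Morphemes: hope + -less + -ness
Each morpheme carries meaning
= 3 morphemes


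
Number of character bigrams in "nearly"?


Word: "nearly" (length 6)
Number of 2-grams = length - 2 + 1 = 6 - 2 + 1
= 5


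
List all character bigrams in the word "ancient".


Word: "ancient" (length 7)
Number of bigrams = 7 - 2 + 1 = 6
  Position 0: "an"
  Position 1: "nc"
  Position 2: "ci"
  Position 3: "ie"
  Position 4: "en"
  Position 5: "nt"
Bigrams = "an", "nc", "ci", "ie", "en", "nt"


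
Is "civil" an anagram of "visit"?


Word 1: "visit" → sorted: iistv
Word 2: "civil" → sorted: ciilv
Same letters? iistv != ciilv
Anagram = No


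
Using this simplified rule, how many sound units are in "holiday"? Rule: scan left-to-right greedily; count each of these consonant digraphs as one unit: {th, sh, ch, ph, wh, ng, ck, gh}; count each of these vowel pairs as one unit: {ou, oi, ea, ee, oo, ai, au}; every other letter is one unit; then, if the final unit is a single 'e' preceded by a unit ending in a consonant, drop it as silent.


Word: "holiday" (7 letters)
Left-to-right scan:
  (1) 'h' (letter)
  (2) 'o' (letter)
  (3) 'l' (letter)
  (4) 'i' (letter)
  (5) 'd' (letter)
  (6) 'a' (letter)
  (7) 'y' (letter)
Units from scan: 7
Sound units = 7 units


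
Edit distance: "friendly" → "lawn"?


Word 1: "friendly" (length 8)
Word 2: "lawn" (length 4)
One optimal edit sequence (insert/delete/substitute each cost 1):
  1. delete 'f'  (+1)
  2. substitute 'r' -> 'l'  (+1)
  3. substitute 'i' -> 'a'  (+1)
  4. substitute 'e' -> 'w'  (+1)
  5. keep 'n'
  6. delete 'd'  (+1)
  7. delete 'l'  (+1)
  8. delete 'y'  (+1)
Total edit operations: 7
Edit distance = 7


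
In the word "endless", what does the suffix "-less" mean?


Suffix: -less
As in: endless -> end + -less
Meaning = without


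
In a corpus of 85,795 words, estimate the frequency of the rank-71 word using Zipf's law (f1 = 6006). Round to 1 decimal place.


Zipf's law: f(r) = f(1) / r
f(1) = 6006
f(71) = 6006 / 71
= 84.6 occurrences


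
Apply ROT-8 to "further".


Word: "further"
Shift: 8
Each letter → (letter + shift) mod 26:
  'f' (5) + 8 = 13 → 'n'
  'u' (20) + 8 = 2 → 'c'
  'r' (17) + 8 = 25 → 'z'
  't' (19) + 8 = 1 → 'b'
  'h' (7) + 8 = 15 → 'p'
  'e' (4) + 8 = 12 → 'm'
  'r' (17) + 8 = 25 → 'z'
Result = "nczbpmz"


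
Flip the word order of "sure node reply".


Original: "sure node reply"
Words (1..n): sure | node | reply
Reversed (n..1): reply | node | sure
Result = "reply node sure"


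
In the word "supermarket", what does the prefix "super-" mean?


Prefix: super-
Example: supermarket = super- + market
Meaning = above / beyond


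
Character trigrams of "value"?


Word: "value" (length 5)
Number of trigrams = 5 - 3 + 1 = 3
  Position 0: "val"
  Position 1: "alu"
  Position 2: "lue"
Trigrams = "val", "alu", "lue"


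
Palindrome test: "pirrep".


Word: "pirrep"
Reversed: "perrip"
Forward == Backward? pirrep != perrip
Palindrome = No


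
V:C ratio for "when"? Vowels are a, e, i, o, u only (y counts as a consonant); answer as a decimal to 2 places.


Word: "when"
Vowels (a,e,i,o,u): 1
Consonants: 3
Ratio = 1/3
= 0.33


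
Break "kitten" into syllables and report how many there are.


Word: "kitten"
Syllable breakdown: kit / ten
Counting: 2 parts
= 2 syllables


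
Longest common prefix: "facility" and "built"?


Word 1: "facility"
Word 2: "built"
Comparing from start:
  Pos 0: 'f' != 'b' (stop)
LCP = "" (length 0)


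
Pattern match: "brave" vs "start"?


Pattern of "brave": [0, 1, 2, 3, 4]
Pattern of "start": [0, 1, 2, 3, 1]
Patterns do not match
Same pattern = No


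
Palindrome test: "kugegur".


Word: "kugegur"
Reversed: "rugeguk"
Forward == Backward? kugegur != rugeguk
Palindrome = No


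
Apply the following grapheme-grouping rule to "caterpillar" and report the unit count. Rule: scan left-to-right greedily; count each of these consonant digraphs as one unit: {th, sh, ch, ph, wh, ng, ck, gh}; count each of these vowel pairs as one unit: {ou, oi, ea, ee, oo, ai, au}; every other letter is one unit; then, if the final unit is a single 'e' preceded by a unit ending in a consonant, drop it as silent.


Word: "caterpillar" (11 letters)
Left-to-right scan:
  (1) 'c' (letter)
  (2) 'a' (letter)
  (3) 't' (letter)
  (4) 'e' (letter)
  (5) 'r' (letter)
  (6) 'p' (letter)
  (7) 'i' (letter)
  (8) 'l' (letter)
  (9) 'l' (letter)
  (10) 'a' (letter)
  (11) 'r' (letter)
Units from scan: 11
Sound units = 11 units


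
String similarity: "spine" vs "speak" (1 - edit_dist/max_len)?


Word 1: "spine" (length 5)
Word 2: "speak" (length 5)
One optimal edit sequence:
  1. keep 's'
  2. keep 'p'
  3. substitute 'i' -> 'e'  (+1)
  4. substitute 'n' -> 'a'  (+1)
  5. substitute 'e' -> 'k'  (+1)
Edit distance = 3
Max length = max(5, 5) = 5
Similarity = 1 - 3/5
= 0.4000


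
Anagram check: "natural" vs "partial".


Word 1: "natural" → sorted: aalnrtu
Word 2: "partial" → sorted: aailprt
Same letters? aalnrtu != aailprt
Anagram = No


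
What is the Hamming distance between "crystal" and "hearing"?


Comparing character by character (same length = 7):
  Pos 0: 'c' vs 'h' !=
  Pos 1: 'r' vs 'e' !=
  Pos 2: 'y' vs 'a' !=
  Pos 3: 's' vs 'r' !=
  Pos 4: 't' vs 'i' !=
  Pos 5: 'a' vs 'n' !=
  Pos 6: 'l' vs 'g' !=
Hamming distance = 7


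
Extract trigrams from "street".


Word: "street" (length 6)
Number of trigrams = 6 - 3 + 1 = 4
  Position 0: "str"
  Position 1: "tre"
  Position 2: "ree"
  Position 3: "eet"
Trigrams = "str", "tre", "ree", "eet"


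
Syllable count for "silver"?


Word: "silver"
Syllable breakdown: sil | ver
Counting: 2 parts
= 2 syllables


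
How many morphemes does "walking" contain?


Word: "walking"
Morphemes: walk + -ing
Each morpheme carries meaning
= 2 morphemes


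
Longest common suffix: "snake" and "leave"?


Word 1: "snake"
Word 2: "leave"
Comparing from end:
  Pos -1: 'e' == 'e'
  Pos -2: 'k' != 'v' (stop)
LCS = "e" (length 1)


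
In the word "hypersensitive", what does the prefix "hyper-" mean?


Prefix: hyper-
As in: hypersensitive -> hyper- + sensitive
Meaning = over / excessive


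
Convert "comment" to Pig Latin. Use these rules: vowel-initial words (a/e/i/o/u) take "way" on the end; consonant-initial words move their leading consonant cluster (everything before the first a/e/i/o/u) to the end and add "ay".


Word: "comment"
Starts with consonant(s) → move to end, add 'ay'
Consonant cluster: "c"
Pig Latin = "ommentcay"


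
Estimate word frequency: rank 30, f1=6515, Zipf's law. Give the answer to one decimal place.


Zipf's law: f(r) = f(1) / r
f(1) = 6515
f(30) = 6515 / 30
= 217.2 occurrences


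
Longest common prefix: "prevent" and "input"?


Word 1: "prevent"
Word 2: "input"
Comparing from start:
  Pos 0: 'p' != 'i' (stop)
LCP = "" (length 0)


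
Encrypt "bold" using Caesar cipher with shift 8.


Word: "bold"
Shift: 8
Each letter → (letter + shift) mod 26:
  'b' (1) + 8 = 9 → 'j'
  'o' (14) + 8 = 22 → 'w'
  'l' (11) + 8 = 19 → 't'
  'd' (3) + 8 = 11 → 'l'
Result = "jwtl"


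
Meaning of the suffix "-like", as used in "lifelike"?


Suffix: -like
Example: lifelike = life + -like
Meaning = resembling


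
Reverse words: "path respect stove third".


Original: "path respect stove third"
Words (1..n): path | respect | stove | third
Reversed (n..1): third | stove | respect | path
Result = "third stove respect path"


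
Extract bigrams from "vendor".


Word: "vendor" (length 6)
Number of bigrams = 6 - 2 + 1 = 5
  Position 0: "ve"
  Position 1: "en"
  Position 2: "nd"
  Position 3: "do"
  Position 4: "or"
Bigrams = "ve", "en", "nd", "do", "or"


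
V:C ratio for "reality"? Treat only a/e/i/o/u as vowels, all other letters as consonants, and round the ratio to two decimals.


Word: "reality"
Vowels (a,e,i,o,u): 3
Consonants: 4
Ratio = 3/4
= 0.75


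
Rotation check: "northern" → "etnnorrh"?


Word: "northern", Candidate: "etnnorrh"
Method: check if candidate is substring of word+word
"northernnorthern" contains "etnnorrh"? No
Is rotation = No


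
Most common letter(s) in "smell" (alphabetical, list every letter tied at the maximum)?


Word: "smell"
Letter counts:
  'e': 1
  'l': 2
  'm': 1
  's': 1
Maximum count = 2
Most frequent = 'l' (2 times each)


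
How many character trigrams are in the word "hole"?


Word: "hole" (length 4)
Number of 3-grams = length - 3 + 1 = 4 - 3 + 1
= 2


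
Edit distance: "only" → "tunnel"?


Word 1: "only" (length 4)
Word 2: "tunnel" (length 6)
One optimal edit sequence (insert/delete/substitute each cost 1):
  1. insert 't'  (+1)
  2. insert 'u'  (+1)
  3. substitute 'o' -> 'n'  (+1)
  4. keep 'n'
  5. substitute 'l' -> 'e'  (+1)
  6. substitute 'y' -> 'l'  (+1)
Total edit operations: 5
Edit distance = 5


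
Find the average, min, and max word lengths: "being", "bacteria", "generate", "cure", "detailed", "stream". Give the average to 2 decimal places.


Lengths: "being"=5, "bacteria"=8, "generate"=8, "cure"=4, "detailed"=8, "stream"=6
Sum = 39, Count = 6
Average = 39/6 = 6.50
= avg=6.50, min=4, max=8


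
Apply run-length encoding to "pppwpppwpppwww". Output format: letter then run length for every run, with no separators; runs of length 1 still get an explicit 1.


String: "pppwpppwpppwww"
Scanning for consecutive runs:
  'p' x 3
  'w' x 1
  'p' x 3
  'w' x 1
  'p' x 3
  'w' x 3
RLE = "p3w1p3w1p3w3"


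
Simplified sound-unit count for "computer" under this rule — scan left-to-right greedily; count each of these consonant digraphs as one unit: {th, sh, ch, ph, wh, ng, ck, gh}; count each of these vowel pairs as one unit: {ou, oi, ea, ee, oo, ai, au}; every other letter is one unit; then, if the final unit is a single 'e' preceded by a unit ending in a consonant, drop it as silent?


Word: "computer" (8 letters)
Left-to-right scan:
  1. 'c' (letter)
  2. 'o' (letter)
  3. 'm' (letter)
  4. 'p' (letter)
  5. 'u' (letter)
  6. 't' (letter)
  7. 'e' (letter)
  8. 'r' (letter)
Units from scan: 8
Sound units = 8 units


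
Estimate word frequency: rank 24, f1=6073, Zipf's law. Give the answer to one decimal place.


Zipf's law: f(r) = f(1) / r
f(1) = 6073
f(24) = 6073 / 24
= 253.0 occurrences


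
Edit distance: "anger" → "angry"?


Word 1: "anger" (length 5)
Word 2: "angry" (length 5)
One optimal edit sequence (insert/delete/substitute each cost 1):
  1. keep 'a'
  2. keep 'n'
  3. keep 'g'
  4. substitute 'e' -> 'r'  (+1)
  5. substitute 'r' -> 'y'  (+1)
Total edit operations: 2
Edit distance = 2


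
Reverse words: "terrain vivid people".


Original: "terrain vivid people"
Words (1..n): terrain | vivid | people
Reversed (n..1): people | vivid | terrain
Result = "people vivid terrain"


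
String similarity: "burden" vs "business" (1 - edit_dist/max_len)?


Word 1: "burden" (length 6)
Word 2: "business" (length 8)
One optimal edit sequence:
  1. keep 'b'
  2. keep 'u'
  3. insert 's'  (+1)
  4. substitute 'r' -> 'i'  (+1)
  5. substitute 'd' -> 'n'  (+1)
  6. keep 'e'
  7. insert 's'  (+1)
  8. substitute 'n' -> 's'  (+1)
Edit distance = 5
Max length = max(6, 8) = 8
Similarity = 1 - 5/8
= 0.3750


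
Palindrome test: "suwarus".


Word: "suwarus"
Reversed: "surawus"
Forward == Backward? suwarus != surawus
Palindrome = No


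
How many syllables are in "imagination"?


Word: "imagination"
Syllable breakdown: i · mag · i · na · tion
Counting: 5 parts
= 5 syllables


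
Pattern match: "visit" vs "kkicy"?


Pattern of "visit": [0, 1, 2, 1, 3]
Pattern of "kkicy": [0, 0, 1, 2, 3]
Patterns do not match
Same pattern = No


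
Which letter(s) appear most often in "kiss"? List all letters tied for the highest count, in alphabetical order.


Word: "kiss"
Letter counts:
  'i': 1
  'k': 1
  's': 2
Maximum count = 2
Most frequent = 's' (2 times each)


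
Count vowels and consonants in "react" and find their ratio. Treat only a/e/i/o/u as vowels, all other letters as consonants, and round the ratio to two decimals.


Word: "react"
Vowels (a,e,i,o,u): 2
Consonants: 3
Ratio = 2/3
= 0.67


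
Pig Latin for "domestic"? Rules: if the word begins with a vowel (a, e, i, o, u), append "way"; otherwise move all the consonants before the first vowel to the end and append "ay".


Word: "domestic"
Starts with consonant(s) → move to end, add 'ay'
Consonant cluster: "d"
Pig Latin = "omesticday"


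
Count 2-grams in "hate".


Word: "hate" (length 4)
Number of 2-grams = length - 2 + 1 = 4 - 2 + 1
= 3


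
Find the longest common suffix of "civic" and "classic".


Word 1: "civic"
Word 2: "classic"
Comparing from end:
  Pos -1: 'c' == 'c'
  Pos -2: 'i' == 'i'
  Pos -3: 'v' != 's' (stop)
LCS = "ic" (length 2)


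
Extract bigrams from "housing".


Word: "housing" (length 7)
Number of bigrams = 7 - 2 + 1 = 6
  Position 0: "ho"
  Position 1: "ou"
  Position 2: "us"
  Position 3: "si"
  Position 4: "in"
  Position 5: "ng"
Bigrams = "ho", "ou", "us", "si", "in", "ng"


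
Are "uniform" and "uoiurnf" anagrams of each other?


Word 1: "uniform" → sorted: fimnoru
Word 2: "uoiurnf" → sorted: finoruu
Same letters? fimnoru != finoruu
Anagram = No


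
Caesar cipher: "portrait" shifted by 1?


Word: "portrait"
Shift: 1
Each letter → (letter + shift) mod 26:
  'p' (15) + 1 = 16 → 'q'
  'o' (14) + 1 = 15 → 'p'
  'r' (17) + 1 = 18 → 's'
  't' (19) + 1 = 20 → 'u'
  'r' (17) + 1 = 18 → 's'
  'a' (0) + 1 = 1 → 'b'
  'i' (8) + 1 = 9 → 'j'
  't' (19) + 1 = 20 → 'u'
Result = "qpsusbju"


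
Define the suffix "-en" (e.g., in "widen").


Suffix: -en
Example: widen (wide + -en, with a spelling change)
Meaning = to make / become


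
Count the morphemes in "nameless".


Word: "nameless"
Morphemes: name / -less
Each morpheme carries meaning
= 2 morphemes


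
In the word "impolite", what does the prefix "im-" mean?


Prefix: im-
Example: impolite = im- + polite
Meaning = not / into


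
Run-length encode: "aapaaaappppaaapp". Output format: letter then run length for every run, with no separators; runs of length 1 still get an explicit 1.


String: "aapaaaappppaaapp"
Scanning for consecutive runs:
  'a' x 2
  'p' x 1
  'a' x 4
  'p' x 4
  'a' x 3
  'p' x 2
RLE = "a2p1a4p4a3p2"


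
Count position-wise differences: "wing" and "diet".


Comparing character by character (same length = 4):
  Pos 0: 'w' vs 'd' !=
  Pos 1: 'i' vs 'i' =
  Pos 2: 'n' vs 'e' !=
  Pos 3: 'g' vs 't' !=
Hamming distance = 3


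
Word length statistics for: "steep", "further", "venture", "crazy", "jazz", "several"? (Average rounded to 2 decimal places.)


Lengths: "steep"=5, "further"=7, "venture"=7, "crazy"=5, "jazz"=4, "several"=7
Sum = 35, Count = 6
Average = 35/6 = 5.83
= avg=5.83, min=4, max=7


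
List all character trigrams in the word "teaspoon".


Word: "teaspoon" (length 8)
Number of trigrams = 8 - 3 + 1 = 6
  Position 0: "tea"
  Position 1: "eas"
  Position 2: "asp"
  Position 3: "spo"
  Position 4: "poo"
  Position 5: "oon"
Trigrams = "tea", "eas", "asp", "spo", "poo", "oon"


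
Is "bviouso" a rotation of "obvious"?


Word: "obvious", Candidate: "bviouso"
Method: check if candidate is substring of word+word
"obviousobvious" contains "bviouso"? Yes
Is rotation = Yes


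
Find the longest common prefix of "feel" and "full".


Word 1: "feel"
Word 2: "full"
Comparing from start:
  Pos 0: 'f' == 'f'
  Pos 1: 'e' != 'u' (stop)
LCP = "f" (length 1)


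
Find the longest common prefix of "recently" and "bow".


Word 1: "recently"
Word 2: "bow"
Comparing from start:
  Pos 0: 'r' != 'b' (stop)
LCP = "" (length 0)


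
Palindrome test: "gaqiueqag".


Word: "gaqiueqag"
Reversed: "gaqeuiqag"
Forward == Backward? gaqiueqag != gaqeuiqag
Palindrome = No


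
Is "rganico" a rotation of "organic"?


Word: "organic", Candidate: "rganico"
Method: check if candidate is substring of word+word
"organicorganic" contains "rganico"? Yes
Is rotation = Yes


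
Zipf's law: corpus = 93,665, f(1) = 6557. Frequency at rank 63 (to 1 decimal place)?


Zipf's law: f(r) = f(1) / r
f(1) = 6557
f(63) = 6557 / 63
= 104.1 occurrences


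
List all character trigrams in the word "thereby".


Word: "thereby" (length 7)
Number of trigrams = 7 - 3 + 1 = 5
  Position 0: "the"
  Position 1: "her"
  Position 2: "ere"
  Position 3: "reb"
  Position 4: "eby"
Trigrams = "the", "her", "ere", "reb", "eby"


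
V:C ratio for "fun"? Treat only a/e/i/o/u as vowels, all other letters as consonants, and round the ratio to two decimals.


Word: "fun"
Vowels (a,e,i,o,u): 1
Consonants: 2
Ratio = 1/2
= 0.50


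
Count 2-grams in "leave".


Word: "leave" (length 5)
Number of 2-grams = length - 2 + 1 = 5 - 2 + 1
= 4


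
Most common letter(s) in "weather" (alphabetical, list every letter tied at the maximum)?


Word: "weather"
Letter counts:
  'a': 1
  'e': 2
  'h': 1
  'r': 1
  't': 1
  'w': 1
Maximum count = 2
Most frequent = 'e' (2 times each)


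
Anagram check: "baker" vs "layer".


Word 1: "baker" → sorted: abekr
Word 2: "layer" → sorted: aelry
Same letters? abekr != aelry
Anagram = No


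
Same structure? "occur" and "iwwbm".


Pattern of "occur": [0, 1, 1, 2, 3]
Pattern of "iwwbm": [0, 1, 1, 2, 3]
Patterns match
Same pattern = Yes


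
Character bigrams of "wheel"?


Word: "wheel" (length 5)
Number of bigrams = 5 - 2 + 1 = 4
  Position 0: "wh"
  Position 1: "he"
  Position 2: "ee"
  Position 3: "el"
Bigrams = "wh", "he", "ee", "el"


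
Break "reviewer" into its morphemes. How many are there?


Word: "reviewer"
Morphemes: re- + view + -er
Each morpheme carries meaning
= 3 morphemes


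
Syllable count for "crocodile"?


Word: "crocodile"
Syllable breakdown: croc | o | dile
Counting: 3 parts
= 3 syllables


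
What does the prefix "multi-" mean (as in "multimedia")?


Prefix: multi-
As in: multimedia -> multi- + media
Meaning = many


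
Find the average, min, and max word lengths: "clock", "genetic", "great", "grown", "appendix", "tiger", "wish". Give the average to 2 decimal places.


Lengths: "clock"=5, "genetic"=7, "great"=5, "grown"=5, "appendix"=8, "tiger"=5, "wish"=4
Sum = 39, Count = 7
Average = 39/7 = 5.57
= avg=5.57, min=4, max=8


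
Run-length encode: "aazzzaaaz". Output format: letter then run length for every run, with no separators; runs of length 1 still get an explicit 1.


String: "aazzzaaaz"
Scanning for consecutive runs:
  'a' x 2
  'z' x 3
  'a' x 3
  'z' x 1
RLE = "a2z3a3z1"


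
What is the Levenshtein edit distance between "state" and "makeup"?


Word 1: "state" (length 5)
Word 2: "makeup" (length 6)
One optimal edit sequence (insert/delete/substitute each cost 1):
  1. delete 's'  (+1)
  2. substitute 't' -> 'm'  (+1)
  3. keep 'a'
  4. substitute 't' -> 'k'  (+1)
  5. keep 'e'
  6. insert 'u'  (+1)
  7. insert 'p'  (+1)
Total edit operations: 5
Edit distance = 5


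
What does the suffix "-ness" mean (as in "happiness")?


Suffix: -ness
As in: happiness -> happy + -ness, with a spelling change
Meaning = state of being


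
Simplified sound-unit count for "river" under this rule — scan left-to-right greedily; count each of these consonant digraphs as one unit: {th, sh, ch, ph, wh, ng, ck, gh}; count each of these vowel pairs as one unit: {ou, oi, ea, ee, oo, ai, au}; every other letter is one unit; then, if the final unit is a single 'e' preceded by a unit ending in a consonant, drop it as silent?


Word: "river" (5 letters)
Left-to-right scan:
  [1] 'r' (letter)
  [2] 'i' (letter)
  [3] 'v' (letter)
  [4] 'e' (letter)
  [5] 'r' (letter)
Units from scan: 5
Sound units = 5 units


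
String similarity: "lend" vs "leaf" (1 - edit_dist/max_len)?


Word 1: "lend" (length 4)
Word 2: "leaf" (length 4)
One optimal edit sequence:
  1. keep 'l'
  2. keep 'e'
  3. substitute 'n' -> 'a'  (+1)
  4. substitute 'd' -> 'f'  (+1)
Edit distance = 2
Max length = max(4, 4) = 4
Similarity = 1 - 2/4
= 0.5000


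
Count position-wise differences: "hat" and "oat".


Comparing character by character (same length = 3):
  Pos 0: 'h' vs 'o' !=
  Pos 1: 'a' vs 'a' =
  Pos 2: 't' vs 't' =
Hamming distance = 1


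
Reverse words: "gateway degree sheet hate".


Original: "gateway degree sheet hate"
Words (1..n): gateway | degree | sheet | hate
Reversed (n..1): hate | sheet | degree | gateway
Result = "hate sheet degree gateway"


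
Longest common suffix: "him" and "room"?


Word 1: "him"
Word 2: "room"
Comparing from end:
  Pos -1: 'm' == 'm'
  Pos -2: 'i' != 'o' (stop)
LCS = "m" (length 1)


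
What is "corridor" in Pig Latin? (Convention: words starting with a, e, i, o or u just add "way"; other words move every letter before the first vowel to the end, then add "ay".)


Word: "corridor"
Starts with consonant(s) → move to end, add 'ay'
Consonant cluster: "c"
Pig Latin = "orridorcay"


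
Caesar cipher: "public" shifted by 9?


Word: "public"
Shift: 9
Each letter → (letter + shift) mod 26:
  'p' (15) + 9 = 24 → 'y'
  'u' (20) + 9 = 3 → 'd'
  'b' (1) + 9 = 10 → 'k'
  'l' (11) + 9 = 20 → 'u'
  'i' (8) + 9 = 17 → 'r'
  'c' (2) + 9 = 11 → 'l'
Result = "ydkurl"


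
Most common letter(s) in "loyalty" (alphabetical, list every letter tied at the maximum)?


Word: "loyalty"
Letter counts:
  'a': 1
  'l': 2
  'o': 1
  't': 1
  'y': 2
Maximum count = 2
Most frequent = 'l', 'y' (2 times each)


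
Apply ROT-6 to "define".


Word: "define"
Shift: 6
Each letter → (letter + shift) mod 26:
  'd' (3) + 6 = 9 → 'j'
  'e' (4) + 6 = 10 → 'k'
  'f' (5) + 6 = 11 → 'l'
  'i' (8) + 6 = 14 → 'o'
  'n' (13) + 6 = 19 → 't'
  'e' (4) + 6 = 10 → 'k'
Result = "jklotk"


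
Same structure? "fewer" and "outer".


Pattern of "fewer": [0, 1, 2, 1, 3]
Pattern of "outer": [0, 1, 2, 3, 4]
Patterns do not match
Same pattern = No


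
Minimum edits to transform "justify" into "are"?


Word 1: "justify" (length 7)
Word 2: "are" (length 3)
One optimal edit sequence (insert/delete/substitute each cost 1):
  1. delete 'j'  (+1)
  2. delete 'u'  (+1)
  3. delete 's'  (+1)
  4. delete 't'  (+1)
  5. substitute 'i' -> 'a'  (+1)
  6. substitute 'f' -> 'r'  (+1)
  7. substitute 'y' -> 'e'  (+1)
Total edit operations: 7
Edit distance = 7


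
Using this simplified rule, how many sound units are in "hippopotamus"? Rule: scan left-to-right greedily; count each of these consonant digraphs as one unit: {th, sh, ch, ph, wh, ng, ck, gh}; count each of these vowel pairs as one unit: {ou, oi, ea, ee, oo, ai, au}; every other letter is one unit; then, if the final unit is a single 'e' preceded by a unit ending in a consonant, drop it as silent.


Word: "hippopotamus" (12 letters)
Left-to-right scan:
  (1) 'h' (letter)
  (2) 'i' (letter)
  (3) 'p' (letter)
  (4) 'p' (letter)
  (5) 'o' (letter)
  (6) 'p' (letter)
  (7) 'o' (letter)
  (8) 't' (letter)
  (9) 'a' (letter)
  (10) 'm' (letter)
  (11) 'u' (letter)
  (12) 's' (letter)
Units from scan: 12
Sound units = 12 units


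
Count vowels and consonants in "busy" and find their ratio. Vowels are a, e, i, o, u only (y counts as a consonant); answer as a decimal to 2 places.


Word: "busy"
Vowels (a,e,i,o,u): 1
Consonants: 3
Ratio = 1/3
= 0.33


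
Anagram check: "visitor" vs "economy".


Word 1: "visitor" → sorted: iiorstv
Word 2: "economy" → sorted: cemnooy
Same letters? iiorstv != cemnooy
Anagram = No


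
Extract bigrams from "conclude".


Word: "conclude" (length 8)
Number of bigrams = 8 - 2 + 1 = 7
  Position 0: "co"
  Position 1: "on"
  Position 2: "nc"
  Position 3: "cl"
  Position 4: "lu"
  Position 5: "ud"
  Position 6: "de"
Bigrams = "co", "on", "nc", "cl", "lu", "ud", "de"
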